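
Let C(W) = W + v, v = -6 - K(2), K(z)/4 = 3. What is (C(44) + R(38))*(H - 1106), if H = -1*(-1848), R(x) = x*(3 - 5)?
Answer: -37100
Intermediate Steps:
K(z) = 12 (K(z) = 4*3 = 12)
R(x) = -2*x (R(x) = x*(-2) = -2*x)
H = 1848
v = -18 (v = -6 - 1*12 = -6 - 12 = -18)
C(W) = -18 + W (C(W) = W - 18 = -18 + W)
(C(44) + R(38))*(H - 1106) = ((-18 + 44) - 2*38)*(1848 - 1106) = (26 - 76)*742 = -50*742 = -37100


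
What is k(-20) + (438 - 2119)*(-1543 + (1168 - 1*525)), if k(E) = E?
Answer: 1512880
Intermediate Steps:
k(-20) + (438 - 2119)*(-1543 + (1168 - 1*525)) = -20 + (438 - 2119)*(-1543 + (1168 - 1*525)) = -20 - 1681*(-1543 + (1168 - 525)) = -20 - 1681*(-1543 + 643) = -20 - 1681*(-900) = -20 + 1512900 = 1512880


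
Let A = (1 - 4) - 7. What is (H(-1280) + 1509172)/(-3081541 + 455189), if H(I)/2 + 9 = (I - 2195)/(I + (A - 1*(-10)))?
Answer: -193172407/336173056 ≈ -0.57462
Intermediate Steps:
A = -10 (A = -3 - 7 = -10)
H(I) = -18 + 2*(-2195 + I)/I (H(I) = -18 + 2*((I - 2195)/(I + (-10 - 1*(-10)))) = -18 + 2*((-2195 + I)/(I + (-10 + 10))) = -18 + 2*((-2195 + I)/(I + 0)) = -18 + 2*((-2195 + I)/I) = -18 + 2*(-2195 + I)/I)
(H(-1280) + 1509172)/(-3081541 + 455189) = ((-16 - 4390/(-1280)) + 1509172)/(-3081541 + 455189) = ((-16 - 4390*(-1/1280)) + 1509172)/(-2626352) = ((-16 + 439/128) + 1509172)*(-1/2626352) = (-1609/128 + 1509172)*(-1/2626352) = (193172407/128)*(-1/2626352) = -193172407/336173056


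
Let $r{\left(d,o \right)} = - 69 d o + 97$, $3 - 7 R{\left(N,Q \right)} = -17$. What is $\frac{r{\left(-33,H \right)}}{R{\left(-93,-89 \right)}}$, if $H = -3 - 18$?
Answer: $-16702$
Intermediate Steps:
$R{\left(N,Q \right)} = \frac{20}{7}$ ($R{\left(N,Q \right)} = \frac{3}{7} - - \frac{17}{7} = \frac{3}{7} + \frac{17}{7} = \frac{20}{7}$)
$H = -21$ ($H = -3 - 18 = -21$)
$r{\left(d,o \right)} = 97 - 69 d o$ ($r{\left(d,o \right)} = - 69 d o + 97 = 97 - 69 d o$)
$\frac{r{\left(-33,H \right)}}{R{\left(-93,-89 \right)}} = \frac{97 - \left(-2277\right) \left(-21\right)}{\frac{20}{7}} = \left(97 - 47817\right) \frac{7}{20} = \left(-47720\right) \frac{7}{20} = -16702$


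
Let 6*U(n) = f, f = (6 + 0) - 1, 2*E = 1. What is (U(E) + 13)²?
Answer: 6889/36 ≈ 191.36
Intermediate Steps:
E = ½ (E = (½)*1 = ½ ≈ 0.50000)
f = 5 (f = 6 - 1 = 5)
U(n) = ⅚ (U(n) = (⅙)*5 = ⅚)
(U(E) + 13)² = (⅚ + 13)² = (83/6)² = 6889/36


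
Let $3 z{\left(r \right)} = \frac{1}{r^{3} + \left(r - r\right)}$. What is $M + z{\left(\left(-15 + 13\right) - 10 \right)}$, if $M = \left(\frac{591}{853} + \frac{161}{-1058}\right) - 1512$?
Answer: $- \frac{153722833091}{101704896} \approx -1511.5$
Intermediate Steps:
$z{\left(r \right)} = \frac{1}{3 r^{3}}$ ($z{\left(r \right)} = \frac{1}{3 \left(r^{3} + \left(r - r\right)\right)} = \frac{1}{3 \left(r^{3} + 0\right)} = \frac{1}{3 r^{3}}$)
$M = - \frac{59306641}{39238}$ ($M = \left(591 \cdot \frac{1}{853} + 161 \left(- \frac{1}{1058}\right)\right) - 1512 = \left(\frac{591}{853} - \frac{7}{46}\right) - 1512 = \frac{21215}{39238} - 1512 = - \frac{59306641}{39238} \approx -1511.5$)
$M + z{\left(\left(-15 + 13\right) - 10 \right)} = - \frac{59306641}{39238} + \frac{1}{3 \left(\left(-15 + 13\right) - 10\right)^{3}} = - \frac{59306641}{39238} + \frac{1}{3 \left(-2 - 10\right)^{3}} = - \frac{59306641}{39238} + \frac{1}{3 \left(-1728\right)} = - \frac{59306641}{39238} + \frac{1}{3} \left(- \frac{1}{1728}\right) = - \frac{59306641}{39238} - \frac{1}{5184} = - \frac{153722833091}{101704896}$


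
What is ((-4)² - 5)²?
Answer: 121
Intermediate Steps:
((-4)² - 5)² = (16 - 5)² = 11² = 121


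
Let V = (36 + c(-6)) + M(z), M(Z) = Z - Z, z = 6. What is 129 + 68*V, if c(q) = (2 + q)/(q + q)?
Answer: 7799/3 ≈ 2599.7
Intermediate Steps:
c(q) = (2 + q)/(2*q) (c(q) = (2 + q)/((2*q)) = (2 + q)*(1/(2*q)) = (2 + q)/(2*q))
M(Z) = 0
V = 109/3 (V = (36 + (½)*(2 - 6)/(-6)) + 0 = (36 + (½)*(-⅙)*(-4)) + 0 = (36 + ⅓) + 0 = 109/3 + 0 = 109/3 ≈ 36.333)
129 + 68*V = 129 + 68*(109/3) = 129 + 7412/3 = 7799/3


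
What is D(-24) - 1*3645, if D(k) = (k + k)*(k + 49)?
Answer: -4845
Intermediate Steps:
D(k) = 2*k*(49 + k) (D(k) = (2*k)*(49 + k) = 2*k*(49 + k))
D(-24) - 1*3645 = 2*(-24)*(49 - 24) - 1*3645 = 2*(-24)*25 - 3645 = -1200 - 3645 = -4845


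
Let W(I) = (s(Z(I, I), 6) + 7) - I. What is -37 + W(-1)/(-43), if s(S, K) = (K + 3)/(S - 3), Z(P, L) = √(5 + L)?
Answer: -1590/43 ≈ -36.977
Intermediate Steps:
s(S, K) = (3 + K)/(-3 + S)
W(I) = 7 - I + 9/(-3 + √(5 + I)) (W(I) = ((3 + 6)/(-3 + √(5 + I)) + 7) - I = (9/(-3 + √(5 + I)) + 7) - I = (7 + 9/(-3 + √(5 + I))) - I = 7 - I + 9/(-3 + √(5 + I)))
-37 + W(-1)/(-43) = -37 + ((9 + (-3 + √(5 - 1))*(7 - 1*(-1)))/(-3 + √(5 - 1)))/(-43) = -37 + ((9 + (-3 + √4)*(7 + 1))/(-3 + √4))*(-1/43) = -37 + ((9 + (-3 + 2)*8)/(-3 + 2))*(-1/43) = -37 + ((9 - 1*8)/(-1))*(-1/43) = -37 - (9 - 8)*(-1/43) = -37 - 1*1*(-1/43) = -37 - 1*(-1/43) = -37 + 1/43 = -1590/43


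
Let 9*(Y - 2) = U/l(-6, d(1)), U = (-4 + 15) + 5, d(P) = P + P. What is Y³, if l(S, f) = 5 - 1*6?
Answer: 8/729 ≈ 0.010974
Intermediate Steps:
d(P) = 2*P
l(S, f) = -1 (l(S, f) = 5 - 6 = -1)
U = 16 (U = 11 + 5 = 16)
Y = 2/9 (Y = 2 + (16/(-1))/9 = 2 + (16*(-1))/9 = 2 + (⅑)*(-16) = 2 - 16/9 = 2/9 ≈ 0.22222)
Y³ = (2/9)³ = 8/729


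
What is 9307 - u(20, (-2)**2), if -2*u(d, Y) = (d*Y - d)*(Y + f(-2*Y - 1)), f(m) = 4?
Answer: 9547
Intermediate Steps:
u(d, Y) = -(4 + Y)*(-d + Y*d)/2 (u(d, Y) = -(d*Y - d)*(Y + 4)/2 = -(Y*d - d)*(4 + Y)/2 = -(-d + Y*d)*(4 + Y)/2 = -(4 + Y)*(-d + Y*d)/2)
9307 - u(20, (-2)**2) = 9307 - 20*(4 - ((-2)**2)**2 - 3*(-2)**2)/2 = 9307 - 20*(4 - 1*4**2 - 3*4)/2 = 9307 - 20*(4 - 1*16 - 12)/2 = 9307 - 20*(4 - 16 - 12)/2 = 9307 - 20*(-24)/2 = 9307 - 1*(-240) = 9307 + 240 = 9547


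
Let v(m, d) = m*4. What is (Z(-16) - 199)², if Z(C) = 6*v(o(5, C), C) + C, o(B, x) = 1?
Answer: 36481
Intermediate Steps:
v(m, d) = 4*m
Z(C) = 24 + C (Z(C) = 6*(4*1) + C = 6*4 + C = 24 + C)
(Z(-16) - 199)² = ((24 - 16) - 199)² = (8 - 199)² = (-191)² = 36481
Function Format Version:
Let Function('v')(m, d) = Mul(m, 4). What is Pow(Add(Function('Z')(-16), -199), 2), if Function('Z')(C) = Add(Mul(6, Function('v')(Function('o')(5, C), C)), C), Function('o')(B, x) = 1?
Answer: 36481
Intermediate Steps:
Function('v')(m, d) = Mul(4, m)
Function('Z')(C) = Add(24, C) (Function('Z')(C) = Add(Mul(6, Mul(4, 1)), C) = Add(Mul(6, 4), C) = Add(24, C))
Pow(Add(Function('Z')(-16), -199), 2) = Pow(Add(Add(24, -16), -199), 2) = Pow(Add(8, -199), 2) = Pow(-191, 2) = 36481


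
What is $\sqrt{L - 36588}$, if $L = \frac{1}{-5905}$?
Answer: $\frac{i \sqrt{1275787892605}}{5905} \approx 191.28 i$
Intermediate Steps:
$L = - \frac{1}{5905} \approx -0.00016935$
$\sqrt{L - 36588} = \sqrt{- \frac{1}{5905} - 36588} = \sqrt{- \frac{216052141}{5905}} = \frac{i \sqrt{1275787892605}}{5905}$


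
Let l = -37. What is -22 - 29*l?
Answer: 1051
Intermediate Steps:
-22 - 29*l = -22 - 29*(-37) = -22 + 1073 = 1051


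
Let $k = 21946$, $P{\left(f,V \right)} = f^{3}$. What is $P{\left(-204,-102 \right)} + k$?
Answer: $-8467718$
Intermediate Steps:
$P{\left(-204,-102 \right)} + k = \left(-204\right)^{3} + 21946 = -8489664 + 21946 = -8467718$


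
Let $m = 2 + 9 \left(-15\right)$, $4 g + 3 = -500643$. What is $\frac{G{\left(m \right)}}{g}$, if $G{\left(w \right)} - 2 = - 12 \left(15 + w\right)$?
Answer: $- \frac{2836}{250323} \approx -0.011329$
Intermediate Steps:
$g = - \frac{250323}{2}$ ($g = - \frac{3}{4} + \frac{1}{4} \left(-500643\right) = - \frac{3}{4} - \frac{500643}{4} = - \frac{250323}{2} \approx -1.2516 \cdot 10^{5}$)
$m = -133$ ($m = 2 - 135 = -133$)
$G{\left(w \right)} = -178 - 12 w$ ($G{\left(w \right)} = 2 - 12 \left(15 + w\right) = 2 - \left(180 + 12 w\right) = -178 - 12 w$)
$\frac{G{\left(m \right)}}{g} = \frac{-178 - -1596}{- \frac{250323}{2}} = \left(-178 + 1596\right) \left(- \frac{2}{250323}\right) = 1418 \left(- \frac{2}{250323}\right) = - \frac{2836}{250323}$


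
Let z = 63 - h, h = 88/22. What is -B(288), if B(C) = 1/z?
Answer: -1/59 ≈ -0.016949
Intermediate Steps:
h = 4 (h = 88*(1/22) = 4)
z = 59 (z = 63 - 1*4 = 63 - 4 = 59)
B(C) = 1/59
-B(288) = -1*1/59 = -1/59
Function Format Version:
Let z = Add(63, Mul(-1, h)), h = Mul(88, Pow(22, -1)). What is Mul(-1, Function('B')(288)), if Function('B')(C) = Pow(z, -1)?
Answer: Rational(-1, 59) ≈ -0.016949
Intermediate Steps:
h = 4 (h = Mul(88, Rational(1, 22)) = 4)
z = 59 (z = Add(63, Mul(-1, 4)) = Add(63, -4) = 59)
Function('B')(C) = Rational(1, 59) (Function('B')(C) = Pow(59, -1) = Rational(1, 59))
Mul(-1, Function('B')(288)) = Mul(-1, Rational(1, 59)) = Rational(-1, 59)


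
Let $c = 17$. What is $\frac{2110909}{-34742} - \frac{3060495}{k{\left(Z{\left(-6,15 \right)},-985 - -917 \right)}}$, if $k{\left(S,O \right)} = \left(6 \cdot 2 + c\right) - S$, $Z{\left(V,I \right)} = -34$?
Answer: $- \frac{11828967173}{243194} \approx -48640.0$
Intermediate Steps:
$k{\left(S,O \right)} = 29 - S$ ($k{\left(S,O \right)} = \left(6 \cdot 2 + 17\right) - S = \left(12 + 17\right) - S = 29 - S$)
$\frac{2110909}{-34742} - \frac{3060495}{k{\left(Z{\left(-6,15 \right)},-985 - -917 \right)}} = \frac{2110909}{-34742} - \frac{3060495}{29 - -34} = 2110909 \left(- \frac{1}{34742}\right) - \frac{3060495}{29 + 34} = - \frac{2110909}{34742} - \frac{3060495}{63} = - \frac{2110909}{34742} - \frac{340055}{7} = - \frac{11828967173}{243194}$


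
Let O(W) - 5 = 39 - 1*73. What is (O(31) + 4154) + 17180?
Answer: 21305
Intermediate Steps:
O(W) = -29 (O(W) = 5 + (39 - 1*73) = 5 + (39 - 73) = 5 - 34 = -29)
(O(31) + 4154) + 17180 = (-29 + 4154) + 17180 = 4125 + 17180 = 21305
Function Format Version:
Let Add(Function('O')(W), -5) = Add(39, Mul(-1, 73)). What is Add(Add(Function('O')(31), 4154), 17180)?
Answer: 21305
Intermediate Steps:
Function('O')(W) = -29 (Function('O')(W) = Add(5, Add(39, Mul(-1, 73))) = Add(5, Add(39, -73)) = Add(5, -34) = -29)
Add(Add(Function('O')(31), 4154), 17180) = Add(Add(-29, 4154), 17180) = Add(4125, 17180) = 21305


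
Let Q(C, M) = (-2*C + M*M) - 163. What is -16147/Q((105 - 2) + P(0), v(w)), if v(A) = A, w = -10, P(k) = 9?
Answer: 16147/287 ≈ 56.261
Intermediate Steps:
Q(C, M) = -163 + M² - 2*C (Q(C, M) = (-2*C + M²) - 163 = (M² - 2*C) - 163 = -163 + M² - 2*C)
-16147/Q((105 - 2) + P(0), v(w)) = -16147/(-163 + (-10)² - 2*((105 - 2) + 9)) = -16147/(-163 + 100 - 2*(103 + 9)) = -16147/(-163 + 100 - 2*112) = -16147/(-163 + 100 - 224) = -16147/(-287) = -16147*(-1/287) = 16147/287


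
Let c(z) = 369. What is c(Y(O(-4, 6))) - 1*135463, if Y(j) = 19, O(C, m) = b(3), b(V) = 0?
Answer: -135094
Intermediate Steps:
O(C, m) = 0
c(Y(O(-4, 6))) - 1*135463 = 369 - 1*135463 = 369 - 135463 = -135094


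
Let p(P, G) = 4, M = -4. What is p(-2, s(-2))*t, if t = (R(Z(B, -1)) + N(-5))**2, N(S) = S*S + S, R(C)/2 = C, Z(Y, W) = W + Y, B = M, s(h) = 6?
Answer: 400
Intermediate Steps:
B = -4
R(C) = 2*C
N(S) = S + S**2 (N(S) = S**2 + S = S + S**2)
t = 100 (t = (2*(-1 - 4) - 5*(1 - 5))**2 = (2*(-5) - 5*(-4))**2 = (-10 + 20)**2 = 10**2 = 100)
p(-2, s(-2))*t = 4*100 = 400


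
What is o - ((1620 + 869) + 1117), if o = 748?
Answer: -2858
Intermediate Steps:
o - ((1620 + 869) + 1117) = 748 - ((1620 + 869) + 1117) = 748 - (2489 + 1117) = 748 - 1*3606 = 748 - 3606 = -2858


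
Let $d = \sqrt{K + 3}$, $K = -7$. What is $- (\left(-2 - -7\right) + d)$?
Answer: $-5 - 2 i \approx -5.0 - 2.0 i$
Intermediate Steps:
$d = 2 i$ ($d = \sqrt{-7 + 3} = \sqrt{-4} = 2 i \approx 2.0 i$)
$- (\left(-2 - -7\right) + d) = - (\left(-2 - -7\right) + 2 i) = - (\left(-2 + 7\right) + 2 i) = - (5 + 2 i) = -5 - 2 i$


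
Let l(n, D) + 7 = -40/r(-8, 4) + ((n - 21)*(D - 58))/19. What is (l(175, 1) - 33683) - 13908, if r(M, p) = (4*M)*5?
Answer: -192239/4 ≈ -48060.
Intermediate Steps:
r(M, p) = 20*M
l(n, D) = -27/4 + (-58 + D)*(-21 + n)/19 (l(n, D) = -7 + (-40/(20*(-8)) + ((n - 21)*(D - 58))/19) = -7 + (-40/(-160) + ((-21 + n)*(-58 + D))*(1/19)) = -7 + (-40*(-1/160) + ((-58 + D)*(-21 + n))*(1/19)) = -7 + (¼ + (-58 + D)*(-21 + n)/19) = -27/4 + (-58 + D)*(-21 + n)/19)
(l(175, 1) - 33683) - 13908 = ((4359/76 - 58/19*175 - 21/19*1 + (1/19)*1*175) - 33683) - 13908 = ((4359/76 - 10150/19 - 21/19 + 175/19) - 33683) - 13908 = (-1875/4 - 33683) - 13908 = -136607/4 - 13908 = -192239/4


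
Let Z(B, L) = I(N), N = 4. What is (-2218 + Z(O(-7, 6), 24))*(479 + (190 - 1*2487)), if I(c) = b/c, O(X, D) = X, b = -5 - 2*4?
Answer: 8076465/2 ≈ 4.0382e+6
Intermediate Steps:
b = -13 (b = -5 - 8 = -13)
I(c) = -13/c
Z(B, L) = -13/4
(-2218 + Z(O(-7, 6), 24))*(479 + (190 - 1*2487)) = (-2218 - 13/4)*(479 + (190 - 1*2487)) = -8885*(479 + (190 - 2487))/4 = -8885*(479 - 2297)/4 = -8885/4*(-1818) = 8076465/2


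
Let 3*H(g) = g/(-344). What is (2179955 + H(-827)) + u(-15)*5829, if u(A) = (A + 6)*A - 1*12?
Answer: 2989624331/1032 ≈ 2.8969e+6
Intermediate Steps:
H(g) = -g/1032 (H(g) = (g/(-344))/3 = (g*(-1/344))/3 = (-g/344)/3 = -g/1032)
u(A) = -12 + A*(6 + A) (u(A) = (6 + A)*A - 12 = A*(6 + A) - 12 = -12 + A*(6 + A))
(2179955 + H(-827)) + u(-15)*5829 = (2179955 - 1/1032*(-827)) + (-12 + (-15)² + 6*(-15))*5829 = (2179955 + 827/1032) + (-12 + 225 - 90)*5829 = 2249714387/1032 + 123*5829 = 2249714387/1032 + 716967 = 2989624331/1032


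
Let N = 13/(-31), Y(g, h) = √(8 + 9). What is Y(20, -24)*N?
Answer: -13*√17/31 ≈ -1.7290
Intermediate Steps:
Y(g, h) = √17
N = -13/31 (N = 13*(-1/31) = -13/31 ≈ -0.41935)
Y(20, -24)*N = √17*(-13/31) = -13*√17/31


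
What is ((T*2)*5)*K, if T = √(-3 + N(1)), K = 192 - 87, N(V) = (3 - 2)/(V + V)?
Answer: 525*I*√10 ≈ 1660.2*I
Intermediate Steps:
N(V) = 1/(2*V)
K = 105
T = I*√10/2 (T = √(-3 + (½)/1) = √(-3 + (½)*1) = √(-3 + ½) = √(-5/2) = I*√10/2 ≈ 1.5811*I)
((T*2)*5)*K = (((I*√10/2)*2)*5)*105 = ((I*√10)*5)*105 = (5*I*√10)*105 = 525*I*√10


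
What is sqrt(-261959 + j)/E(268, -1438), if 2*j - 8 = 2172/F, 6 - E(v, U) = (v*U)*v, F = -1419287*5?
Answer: I*sqrt(13191893938986763285)/732940514197330 ≈ 4.9555e-6*I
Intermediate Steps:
F = -7096435
E(v, U) = 6 - U*v**2 (E(v, U) = 6 - v*U*v = 6 - U*v*v = 6 - U*v**2)
j = 28384654/7096435 (j = 4 + (2172/(-7096435))/2 = 4 + (2172*(-1/7096435))/2 = 4 + (1/2)*(-2172/7096435) = 4 - 1086/7096435 = 28384654/7096435 ≈ 3.9998)
sqrt(-261959 + j)/E(268, -1438) = sqrt(-261959 + 28384654/7096435)/(6 - 1*(-1438)*268**2) = sqrt(-1858946631511/7096435)/(6 - 1*(-1438)*71824) = (I*sqrt(13191893938986763285)/7096435)/(6 + 103282912) = (I*sqrt(13191893938986763285)/7096435)/103282918 = (I*sqrt(13191893938986763285)/7096435)*(1/103282918) = I*sqrt(13191893938986763285)/732940514197330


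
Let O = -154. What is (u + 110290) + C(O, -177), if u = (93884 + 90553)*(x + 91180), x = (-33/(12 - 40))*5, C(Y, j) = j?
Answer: 470908553749/28 ≈ 1.6818e+10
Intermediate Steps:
x = 165/28 (x = (-33/(-28))*5 = -1/28*(-33)*5 = (33/28)*5 = 165/28 ≈ 5.8929)
u = 470905470585/28 (u = (93884 + 90553)*(165/28 + 91180) = 184437*(2553205/28) = 470905470585/28 ≈ 1.6818e+10)
(u + 110290) + C(O, -177) = (470905470585/28 + 110290) - 177 = 470908558705/28 - 177 = 470908553749/28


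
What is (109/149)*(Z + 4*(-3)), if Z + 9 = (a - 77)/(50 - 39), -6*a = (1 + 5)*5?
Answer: -34117/1639 ≈ -20.816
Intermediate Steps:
a = -5 (a = -(1 + 5)*5/6 = -5 ≈ -5.0000)
Z = -181/11 (Z = -9 + (-5 - 77)/(50 - 39) = -9 - 82/11 = -181/11 ≈ -16.455)
(109/149)*(Z + 4*(-3)) = (109/149)*(-181/11 + 4*(-3)) = (109*(1/149))*(-181/11 - 12) = (109/149)*(-313/11) = -34117/1639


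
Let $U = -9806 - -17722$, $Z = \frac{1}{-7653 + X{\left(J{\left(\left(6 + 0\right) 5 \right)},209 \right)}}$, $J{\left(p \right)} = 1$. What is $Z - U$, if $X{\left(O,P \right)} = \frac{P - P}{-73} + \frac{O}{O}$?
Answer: $- \frac{60573233}{7652} \approx -7916.0$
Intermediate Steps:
$X{\left(O,P \right)} = 1$ ($X{\left(O,P \right)} = 0 \left(- \frac{1}{73}\right) + 1 = 0 + 1 = 1$)
$Z = - \frac{1}{7652}$ ($Z = \frac{1}{-7653 + 1} = \frac{1}{-7652} = - \frac{1}{7652} \approx -0.00013068$)
$U = 7916$ ($U = -9806 + 17722 = 7916$)
$Z - U = - \frac{1}{7652} - 7916 = - \frac{60573233}{7652}$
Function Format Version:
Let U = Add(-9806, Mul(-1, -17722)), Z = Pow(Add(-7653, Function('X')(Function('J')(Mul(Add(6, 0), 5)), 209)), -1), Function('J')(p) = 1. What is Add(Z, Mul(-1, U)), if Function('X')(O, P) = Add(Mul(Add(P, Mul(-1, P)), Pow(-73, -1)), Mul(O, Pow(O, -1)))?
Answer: Rational(-60573233, 7652) ≈ -7916.0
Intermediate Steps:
Function('X')(O, P) = 1 (Function('X')(O, P) = Add(Mul(0, Rational(-1, 73)), 1) = Add(0, 1) = 1)
Z = Rational(-1, 7652) (Z = Pow(Add(-7653, 1), -1) = Pow(-7652, -1) = Rational(-1, 7652) ≈ -0.00013068)
U = 7916 (U = Add(-9806, 17722) = 7916)
Add(Z, Mul(-1, U)) = Add(Rational(-1, 7652), Mul(-1, 7916)) = Add(Rational(-1, 7652), -7916) = Rational(-60573233, 7652)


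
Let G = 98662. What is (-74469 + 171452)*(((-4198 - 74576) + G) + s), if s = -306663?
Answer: -27812299825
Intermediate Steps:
(-74469 + 171452)*(((-4198 - 74576) + G) + s) = (-74469 + 171452)*(((-4198 - 74576) + 98662) - 306663) = 96983*((-78774 + 98662) - 306663) = 96983*(19888 - 306663) = 96983*(-286775) = -27812299825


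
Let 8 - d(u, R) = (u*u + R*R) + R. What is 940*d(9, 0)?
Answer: -68620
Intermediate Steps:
d(u, R) = 8 - R - R**2 - u**2 (d(u, R) = 8 - ((u*u + R*R) + R) = 8 - ((u**2 + R**2) + R) = 8 - ((R**2 + u**2) + R) = 8 - (R + R**2 + u**2) = 8 + (-R - R**2 - u**2) = 8 - R - R**2 - u**2)
940*d(9, 0) = 940*(8 - 1*0 - 1*0**2 - 1*9**2) = 940*(8 + 0 - 1*0 - 1*81) = 940*(8 + 0 + 0 - 81) = 940*(-73) = -68620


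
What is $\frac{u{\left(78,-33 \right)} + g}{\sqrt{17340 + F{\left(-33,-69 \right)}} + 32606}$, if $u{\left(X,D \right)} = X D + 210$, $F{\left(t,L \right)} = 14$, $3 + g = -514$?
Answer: $- \frac{46968943}{531566941} + \frac{2881 \sqrt{17354}}{1063133882} \approx -0.088002$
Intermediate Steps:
$g = -517$ ($g = -3 - 514 = -517$)
$u{\left(X,D \right)} = 210 + D X$ ($u{\left(X,D \right)} = D X + 210 = 210 + D X$)
$\frac{u{\left(78,-33 \right)} + g}{\sqrt{17340 + F{\left(-33,-69 \right)}} + 32606} = \frac{\left(210 - 2574\right) - 517}{\sqrt{17340 + 14} + 32606} = \frac{\left(210 - 2574\right) - 517}{\sqrt{17354} + 32606} = \frac{-2364 - 517}{32606 + \sqrt{17354}} = - \frac{2881}{32606 + \sqrt{17354}}$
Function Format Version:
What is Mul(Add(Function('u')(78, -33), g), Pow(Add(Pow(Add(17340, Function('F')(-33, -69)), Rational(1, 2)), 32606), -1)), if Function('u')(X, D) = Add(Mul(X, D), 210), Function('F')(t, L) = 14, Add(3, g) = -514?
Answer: Add(Rational(-46968943, 531566941), Mul(Rational(2881, 1063133882), Pow(17354, Rational(1, 2)))) ≈ -0.088002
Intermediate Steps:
g = -517 (g = Add(-3, -514) = -517)
Function('u')(X, D) = Add(210, Mul(D, X)) (Function('u')(X, D) = Add(Mul(D, X), 210) = Add(210, Mul(D, X)))
Mul(Add(Function('u')(78, -33), g), Pow(Add(Pow(Add(17340, Function('F')(-33, -69)), Rational(1, 2)), 32606), -1)) = Mul(Add(Add(210, Mul(-33, 78)), -517), Pow(Add(Pow(Add(17340, 14), Rational(1, 2)), 32606), -1)) = Mul(Add(Add(210, -2574), -517), Pow(Add(Pow(17354, Rational(1, 2)), 32606), -1)) = Mul(Add(-2364, -517), Pow(Add(32606, Pow(17354, Rational(1, 2))), -1)) = Mul(-2881, Pow(Add(32606, Pow(17354, Rational(1, 2))), -1))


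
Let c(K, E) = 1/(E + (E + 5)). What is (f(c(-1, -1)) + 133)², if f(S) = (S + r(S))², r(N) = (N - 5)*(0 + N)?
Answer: 118679236/6561 ≈ 18089.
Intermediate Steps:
c(K, E) = 1/(5 + 2*E) (c(K, E) = 1/(E + (5 + E)) = 1/(5 + 2*E))
r(N) = N*(-5 + N) (r(N) = (-5 + N)*N = N*(-5 + N))
f(S) = (S + S*(-5 + S))²
(f(c(-1, -1)) + 133)² = ((1/(5 + 2*(-1)))²*(-4 + 1/(5 + 2*(-1)))² + 133)² = ((1/(5 - 2))²*(-4 + 1/(5 - 2))² + 133)² = ((1/3)²*(-4 + 1/3)² + 133)² = ((⅓)²*(-4 + ⅓)² + 133)² = ((-11/3)²/9 + 133)² = ((⅑)*(121/9) + 133)² = (121/81 + 133)² = (10894/81)² = 118679236/6561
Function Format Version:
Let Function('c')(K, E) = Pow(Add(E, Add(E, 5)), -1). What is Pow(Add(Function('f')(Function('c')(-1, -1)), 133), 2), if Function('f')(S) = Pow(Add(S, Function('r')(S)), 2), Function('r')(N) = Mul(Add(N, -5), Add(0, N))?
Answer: Rational(118679236, 6561) ≈ 18089.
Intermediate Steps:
Function('c')(K, E) = Pow(Add(5, Mul(2, E)), -1) (Function('c')(K, E) = Pow(Add(E, Add(5, E)), -1) = Pow(Add(5, Mul(2, E)), -1))
Function('r')(N) = Mul(N, Add(-5, N)) (Function('r')(N) = Mul(Add(-5, N), N) = Mul(N, Add(-5, N)))
Function('f')(S) = Pow(Add(S, Mul(S, Add(-5, S))), 2)
Pow(Add(Function('f')(Function('c')(-1, -1)), 133), 2) = Pow(Add(Mul(Pow(Pow(Add(5, Mul(2, -1)), -1), 2), Pow(Add(-4, Pow(Add(5, Mul(2, -1)), -1)), 2)), 133), 2) = Pow(Add(Mul(Pow(Pow(Add(5, -2), -1), 2), Pow(Add(-4, Pow(Add(5, -2), -1)), 2)), 133), 2) = Pow(Add(Mul(Pow(Pow(3, -1), 2), Pow(Add(-4, Pow(3, -1)), 2)), 133), 2) = Pow(Add(Mul(Pow(Rational(1, 3), 2), Pow(Add(-4, Rational(1, 3)), 2)), 133), 2) = Pow(Add(Mul(Rational(1, 9), Pow(Rational(-11, 3), 2)), 133), 2) = Pow(Add(Mul(Rational(1, 9), Rational(121, 9)), 133), 2) = Pow(Add(Rational(121, 81), 133), 2) = Pow(Rational(10894, 81), 2) = Rational(118679236, 6561)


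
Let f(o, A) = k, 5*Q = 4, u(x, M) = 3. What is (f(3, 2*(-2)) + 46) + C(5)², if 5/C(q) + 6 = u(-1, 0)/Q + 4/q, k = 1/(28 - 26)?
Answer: 98213/1682 ≈ 58.391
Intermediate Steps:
k = ½ (k = 1/2 = ½ ≈ 0.50000)
Q = ⅘ (Q = (⅕)*4 = ⅘ ≈ 0.80000)
f(o, A) = ½
C(q) = 5/(-9/4 + 4/q) (C(q) = 5/(-6 + (3/(⅘) + 4/q)) = 5/(-6 + (3*(5/4) + 4/q)) = 5/(-6 + (15/4 + 4/q)) = 5/(-9/4 + 4/q))
(f(3, 2*(-2)) + 46) + C(5)² = (½ + 46) + (20*5/(16 - 9*5))² = 93/2 + (20*5/(16 - 45))² = 93/2 + (20*5/(-29))² = 93/2 + (20*5*(-1/29))² = 93/2 + (-100/29)² = 93/2 + 10000/841 = 98213/1682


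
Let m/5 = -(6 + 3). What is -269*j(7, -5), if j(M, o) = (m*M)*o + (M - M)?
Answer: -423675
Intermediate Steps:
m = -45 (m = 5*(-(6 + 3)) = 5*(-1*9) = 5*(-9) = -45)
j(M, o) = -45*M*o (j(M, o) = (-45*M)*o + (M - M) = -45*M*o + 0 = -45*M*o)
-269*j(7, -5) = -(-12105)*7*(-5) = -269*1575 = -423675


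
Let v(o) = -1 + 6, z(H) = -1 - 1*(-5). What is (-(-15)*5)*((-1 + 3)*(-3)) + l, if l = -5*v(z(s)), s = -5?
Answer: -475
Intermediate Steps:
z(H) = 4 (z(H) = -1 + 5 = 4)
v(o) = 5
l = -25 (l = -5*5 = -25)
(-(-15)*5)*((-1 + 3)*(-3)) + l = (-(-15)*5)*((-1 + 3)*(-3)) - 25 = (-3*(-25))*(2*(-3)) - 25 = 75*(-6) - 25 = -450 - 25 = -475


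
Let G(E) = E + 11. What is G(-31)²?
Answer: 400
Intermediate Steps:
G(E) = 11 + E
G(-31)² = (11 - 31)² = (-20)² = 400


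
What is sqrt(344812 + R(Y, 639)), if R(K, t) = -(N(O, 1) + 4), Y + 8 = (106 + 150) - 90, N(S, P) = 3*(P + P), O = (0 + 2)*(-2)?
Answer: sqrt(344802) ≈ 587.20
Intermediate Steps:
O = -4 (O = 2*(-2) = -4)
N(S, P) = 6*P (N(S, P) = 3*(2*P) = 6*P)
Y = 158 (Y = -8 + ((106 + 150) - 90) = -8 + (256 - 90) = -8 + 166 = 158)
R(K, t) = -10 (R(K, t) = -(6*1 + 4) = -(6 + 4) = -1*10 = -10)
sqrt(344812 + R(Y, 639)) = sqrt(344812 - 10) = sqrt(344802)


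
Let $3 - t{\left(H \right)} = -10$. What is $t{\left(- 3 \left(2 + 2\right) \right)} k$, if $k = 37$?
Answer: $481$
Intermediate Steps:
$t{\left(H \right)} = 13$ ($t{\left(H \right)} = 3 - -10 = 3 + 10 = 13$)
$t{\left(- 3 \left(2 + 2\right) \right)} k = 13 \cdot 37 = 481$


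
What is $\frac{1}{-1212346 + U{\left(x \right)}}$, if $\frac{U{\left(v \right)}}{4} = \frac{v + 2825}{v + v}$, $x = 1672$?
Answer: $- \frac{836}{1013516759} \approx -8.2485 \cdot 10^{-7}$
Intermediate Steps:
$U{\left(v \right)} = \frac{2 \left(2825 + v\right)}{v}$ ($U{\left(v \right)} = 4 \frac{v + 2825}{v + v} = 4 \frac{2825 + v}{2 v} = \frac{2 \left(2825 + v\right)}{v}$)
$\frac{1}{-1212346 + U{\left(x \right)}} = \frac{1}{-1212346 + \left(2 + \frac{5650}{1672}\right)} = \frac{1}{-1212346 + \left(2 + 5650 \cdot \frac{1}{1672}\right)} = \frac{1}{-1212346 + \left(2 + \frac{2825}{836}\right)} = \frac{1}{-1212346 + \frac{4497}{836}} = \frac{1}{- \frac{1013516759}{836}} = - \frac{836}{1013516759}$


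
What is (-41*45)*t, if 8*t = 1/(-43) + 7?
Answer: -138375/86 ≈ -1609.0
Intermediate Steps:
t = 75/86 (t = (1/(-43) + 7)/8 = (-1/43 + 7)/8 = (⅛)*(300/43) = 75/86 ≈ 0.87209)
(-41*45)*t = -41*45*(75/86) = -1845*75/86 = -138375/86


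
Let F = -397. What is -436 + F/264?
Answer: -115501/264 ≈ -437.50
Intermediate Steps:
-436 + F/264 = -436 - 397/264 = -115501/264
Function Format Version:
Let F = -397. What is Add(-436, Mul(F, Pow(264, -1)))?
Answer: Rational(-115501, 264) ≈ -437.50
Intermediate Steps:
Add(-436, Mul(F, Pow(264, -1))) = Add(-436, Mul(-397, Pow(264, -1))) = Add(-436, Mul(-397, Rational(1, 264))) = Add(-436, Rational(-397, 264)) = Rational(-115501, 264)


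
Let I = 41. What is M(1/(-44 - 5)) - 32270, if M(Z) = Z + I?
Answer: -1579222/49 ≈ -32229.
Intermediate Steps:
M(Z) = 41 + Z (M(Z) = Z + 41 = 41 + Z)
M(1/(-44 - 5)) - 32270 = (41 + 1/(-44 - 5)) - 32270 = (41 + 1/(-49)) - 32270 = (41 - 1/49) - 32270 = 2008/49 - 32270 = -1579222/49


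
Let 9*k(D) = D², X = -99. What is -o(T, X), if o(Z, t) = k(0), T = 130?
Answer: 0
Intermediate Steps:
k(D) = D²/9
o(Z, t) = 0 (o(Z, t) = (⅑)*0² = (⅑)*0 = 0)
-o(T, X) = -1*0 = 0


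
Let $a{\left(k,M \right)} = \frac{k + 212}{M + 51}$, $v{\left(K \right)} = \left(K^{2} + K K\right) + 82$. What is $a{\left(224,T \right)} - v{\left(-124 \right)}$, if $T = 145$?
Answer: $- \frac{1510757}{49} \approx -30832.0$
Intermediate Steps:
$v{\left(K \right)} = 82 + 2 K^{2}$ ($v{\left(K \right)} = \left(K^{2} + K^{2}\right) + 82 = 2 K^{2} + 82 = 82 + 2 K^{2}$)
$a{\left(k,M \right)} = \frac{212 + k}{51 + M}$
$a{\left(224,T \right)} - v{\left(-124 \right)} = \frac{212 + 224}{51 + 145} - \left(82 + 2 \left(-124\right)^{2}\right) = \frac{1}{196} \cdot 436 - \left(82 + 2 \cdot 15376\right) = \frac{1}{196} \cdot 436 - \left(82 + 30752\right) = \frac{109}{49} - 30834 = - \frac{1510757}{49}$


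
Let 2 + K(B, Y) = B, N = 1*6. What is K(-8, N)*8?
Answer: -80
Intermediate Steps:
N = 6
K(B, Y) = -2 + B
K(-8, N)*8 = (-2 - 8)*8 = -10*8 = -80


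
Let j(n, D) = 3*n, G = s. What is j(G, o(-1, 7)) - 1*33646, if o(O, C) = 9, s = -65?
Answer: -33841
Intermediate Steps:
G = -65
j(G, o(-1, 7)) - 1*33646 = 3*(-65) - 1*33646 = -195 - 33646 = -33841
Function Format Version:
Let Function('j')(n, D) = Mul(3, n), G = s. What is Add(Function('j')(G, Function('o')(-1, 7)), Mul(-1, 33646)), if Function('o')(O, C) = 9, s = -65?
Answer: -33841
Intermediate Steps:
G = -65
Add(Function('j')(G, Function('o')(-1, 7)), Mul(-1, 33646)) = Add(Mul(3, -65), Mul(-1, 33646)) = Add(-195, -33646) = -33841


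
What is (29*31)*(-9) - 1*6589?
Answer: -14680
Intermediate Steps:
(29*31)*(-9) - 1*6589 = 899*(-9) - 6589 = -8091 - 6589 = -14680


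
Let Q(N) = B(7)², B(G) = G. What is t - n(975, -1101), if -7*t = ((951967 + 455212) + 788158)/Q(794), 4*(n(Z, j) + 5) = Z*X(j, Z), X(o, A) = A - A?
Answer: -2193622/343 ≈ -6395.4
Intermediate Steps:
X(o, A) = 0
Q(N) = 49 (Q(N) = 7² = 49)
n(Z, j) = -5 (n(Z, j) = -5 + (Z*0)/4 = -5 + (¼)*0 = -5 + 0 = -5)
t = -2195337/343 (t = -((951967 + 455212) + 788158)/(7*49) = -(1407179 + 788158)/(7*49) = -2195337/(7*49) = -⅐*2195337/49 = -2195337/343 ≈ -6400.4)
t - n(975, -1101) = -2195337/343 - 1*(-5) = -2195337/343 + 5 = -2193622/343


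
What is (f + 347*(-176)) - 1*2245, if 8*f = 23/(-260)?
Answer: -131699383/2080 ≈ -63317.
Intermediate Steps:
f = -23/2080 (f = (23/(-260))/8 = (23*(-1/260))/8 = (1/8)*(-23/260) = -23/2080 ≈ -0.011058)
(f + 347*(-176)) - 1*2245 = (-23/2080 + 347*(-176)) - 1*2245 = (-23/2080 - 61072) - 2245 = -127029783/2080 - 2245 = -131699383/2080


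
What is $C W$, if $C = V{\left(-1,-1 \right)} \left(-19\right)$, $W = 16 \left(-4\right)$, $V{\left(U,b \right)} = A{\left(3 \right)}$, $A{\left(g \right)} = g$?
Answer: $3648$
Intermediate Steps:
$V{\left(U,b \right)} = 3$
$W = -64$
$C = -57$ ($C = 3 \left(-19\right) = -57$)
$C W = \left(-57\right) \left(-64\right) = 3648$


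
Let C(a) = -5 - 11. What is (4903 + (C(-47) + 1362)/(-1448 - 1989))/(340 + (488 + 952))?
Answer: 3370053/1223572 ≈ 2.7543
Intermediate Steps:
C(a) = -16
(4903 + (C(-47) + 1362)/(-1448 - 1989))/(340 + (488 + 952)) = (4903 + (-16 + 1362)/(-1448 - 1989))/(340 + (488 + 952)) = (4903 + 1346/(-3437))/(340 + 1440) = (4903 + 1346*(-1/3437))/1780 = (4903 - 1346/3437)*(1/1780) = (16850265/3437)*(1/1780) = 3370053/1223572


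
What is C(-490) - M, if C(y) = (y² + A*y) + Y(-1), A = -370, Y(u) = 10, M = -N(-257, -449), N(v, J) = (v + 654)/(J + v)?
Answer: 297515063/706 ≈ 4.2141e+5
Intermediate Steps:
N(v, J) = (654 + v)/(J + v)
M = 397/706 (M = -(654 - 257)/(-449 - 257) = -397/(-706) = -(-1)*397/706 = -1*(-397/706) = 397/706 ≈ 0.56232)
C(y) = 10 + y² - 370*y (C(y) = (y² - 370*y) + 10 = 10 + y² - 370*y)
C(-490) - M = (10 + (-490)² - 370*(-490)) - 1*397/706 = (10 + 240100 + 181300) - 397/706 = 421410 - 397/706 = 297515063/706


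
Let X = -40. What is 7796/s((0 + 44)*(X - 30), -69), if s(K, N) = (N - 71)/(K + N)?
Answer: 6137401/35 ≈ 1.7535e+5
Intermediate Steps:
s(K, N) = (-71 + N)/(K + N)
7796/s((0 + 44)*(X - 30), -69) = 7796/(((-71 - 69)/((0 + 44)*(-40 - 30) - 69))) = 7796/((-140/(44*(-70) - 69))) = 7796/((-140/(-3080 - 69))) = 7796/((-140/(-3149))) = 7796/((-1/3149*(-140))) = 7796/(140/3149) = 7796*(3149/140) = 6137401/35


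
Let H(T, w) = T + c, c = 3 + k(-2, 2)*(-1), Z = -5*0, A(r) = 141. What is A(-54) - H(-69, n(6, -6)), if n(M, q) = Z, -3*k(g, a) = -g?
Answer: 619/3 ≈ 206.33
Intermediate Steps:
k(g, a) = g/3 (k(g, a) = -(-1)*g/3 = g/3)
Z = 0
n(M, q) = 0
c = 11/3 (c = 3 + ((1/3)*(-2))*(-1) = 3 - 2/3*(-1) = 3 + 2/3 = 11/3 ≈ 3.6667)
H(T, w) = 11/3 + T (H(T, w) = T + 11/3 = 11/3 + T)
A(-54) - H(-69, n(6, -6)) = 141 - (11/3 - 69) = 141 - 1*(-196/3) = 141 + 196/3 = 619/3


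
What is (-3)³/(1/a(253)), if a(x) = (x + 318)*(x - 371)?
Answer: 1819206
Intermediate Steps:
a(x) = (-371 + x)*(318 + x) (a(x) = (318 + x)*(-371 + x) = (-371 + x)*(318 + x))
(-3)³/(1/a(253)) = (-3)³/(1/(-117978 + 253² - 53*253)) = -27/(1/(-117978 + 64009 - 13409)) = -27/(1/(-67378)) = -27/(-1/67378) = -27*(-67378) = 1819206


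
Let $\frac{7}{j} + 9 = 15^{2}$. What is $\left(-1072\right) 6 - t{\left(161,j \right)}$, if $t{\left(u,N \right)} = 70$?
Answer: $-6502$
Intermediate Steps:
$j = \frac{7}{216}$ ($j = \frac{7}{-9 + 15^{2}} = \frac{7}{-9 + 225} = \frac{7}{216} \approx 0.032407$)
$\left(-1072\right) 6 - t{\left(161,j \right)} = \left(-1072\right) 6 - 70 = -6432 - 70 = -6502$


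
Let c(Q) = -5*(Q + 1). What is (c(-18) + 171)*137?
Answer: 35072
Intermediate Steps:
c(Q) = -5 - 5*Q (c(Q) = -5*(1 + Q) = -5 - 5*Q)
(c(-18) + 171)*137 = ((-5 - 5*(-18)) + 171)*137 = ((-5 + 90) + 171)*137 = (85 + 171)*137 = 256*137 = 35072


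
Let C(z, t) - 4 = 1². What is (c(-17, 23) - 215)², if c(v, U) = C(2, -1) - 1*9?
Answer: 47961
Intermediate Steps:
C(z, t) = 5 (C(z, t) = 4 + 1² = 4 + 1 = 5)
c(v, U) = -4 (c(v, U) = 5 - 1*9 = 5 - 9 = -4)
(c(-17, 23) - 215)² = (-4 - 215)² = (-219)² = 47961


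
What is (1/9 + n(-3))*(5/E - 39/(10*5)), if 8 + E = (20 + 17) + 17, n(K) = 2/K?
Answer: 386/1035 ≈ 0.37295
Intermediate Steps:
E = 46 (E = -8 + ((20 + 17) + 17) = -8 + (37 + 17) = -8 + 54 = 46)
(1/9 + n(-3))*(5/E - 39/(10*5)) = (1/9 + 2/(-3))*(5/46 - 39/(10*5)) = ((⅑)*1 + 2*(-⅓))*(5*(1/46) - 39/50) = (⅑ - ⅔)*(5/46 - 39*1/50) = -5*(5/46 - 39/50)/9 = -5/9*(-386/575) = 386/1035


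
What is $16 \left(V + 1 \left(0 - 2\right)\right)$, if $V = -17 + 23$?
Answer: $64$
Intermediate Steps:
$V = 6$
$16 \left(V + 1 \left(0 - 2\right)\right) = 16 \left(6 + 1 \left(0 - 2\right)\right) = 16 \left(6 + 1 \left(-2\right)\right) = 16 \left(6 - 2\right) = 16 \cdot 4 = 64$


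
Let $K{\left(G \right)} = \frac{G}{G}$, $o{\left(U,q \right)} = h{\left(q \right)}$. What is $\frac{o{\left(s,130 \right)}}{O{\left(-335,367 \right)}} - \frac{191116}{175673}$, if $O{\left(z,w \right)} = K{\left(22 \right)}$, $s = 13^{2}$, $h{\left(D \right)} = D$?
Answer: $\frac{22646374}{175673} \approx 128.91$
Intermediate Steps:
$s = 169$
$o{\left(U,q \right)} = q$
$K{\left(G \right)} = 1$
$O{\left(z,w \right)} = 1$
$\frac{o{\left(s,130 \right)}}{O{\left(-335,367 \right)}} - \frac{191116}{175673} = \frac{130}{1} - \frac{191116}{175673} = 130 \cdot 1 - \frac{191116}{175673} = 130 - \frac{191116}{175673} = \frac{22646374}{175673}$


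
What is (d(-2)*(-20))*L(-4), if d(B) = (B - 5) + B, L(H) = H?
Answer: -720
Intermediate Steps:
d(B) = -5 + 2*B (d(B) = (-5 + B) + B = -5 + 2*B)
(d(-2)*(-20))*L(-4) = ((-5 + 2*(-2))*(-20))*(-4) = ((-5 - 4)*(-20))*(-4) = -9*(-20)*(-4) = 180*(-4) = -720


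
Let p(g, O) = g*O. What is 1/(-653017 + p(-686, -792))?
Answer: -1/109705 ≈ -9.1153e-6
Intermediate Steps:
p(g, O) = O*g
1/(-653017 + p(-686, -792)) = 1/(-653017 - 792*(-686)) = 1/(-653017 + 543312) = 1/(-109705) = -1/109705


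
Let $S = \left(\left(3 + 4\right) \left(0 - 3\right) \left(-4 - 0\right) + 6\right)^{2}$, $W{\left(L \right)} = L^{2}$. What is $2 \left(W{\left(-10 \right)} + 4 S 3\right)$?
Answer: $194600$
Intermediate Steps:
$S = 8100$ ($S = \left(7 \left(-3\right) \left(-4 + 0\right) + 6\right)^{2} = \left(\left(-21\right) \left(-4\right) + 6\right)^{2} = \left(84 + 6\right)^{2} = 90^{2} = 8100$)
$2 \left(W{\left(-10 \right)} + 4 S 3\right) = 2 \left(\left(-10\right)^{2} + 4 \cdot 8100 \cdot 3\right) = 2 \left(100 + 32400 \cdot 3\right) = 2 \left(100 + 97200\right) = 2 \cdot 97300 = 194600$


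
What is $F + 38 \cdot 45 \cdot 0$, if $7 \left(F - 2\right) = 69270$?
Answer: $\frac{69284}{7} \approx 9897.7$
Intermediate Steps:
$F = \frac{69284}{7}$ ($F = 2 + \frac{1}{7} \cdot 69270 = 2 + \frac{69270}{7} = \frac{69284}{7} \approx 9897.7$)
$F + 38 \cdot 45 \cdot 0 = \frac{69284}{7} + 38 \cdot 45 \cdot 0 = \frac{69284}{7} + 1710 \cdot 0 = \frac{69284}{7} + 0 = \frac{69284}{7}$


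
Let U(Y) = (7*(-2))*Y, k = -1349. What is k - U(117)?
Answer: 289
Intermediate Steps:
U(Y) = -14*Y
k - U(117) = -1349 - (-14)*117 = -1349 - 1*(-1638) = -1349 + 1638 = 289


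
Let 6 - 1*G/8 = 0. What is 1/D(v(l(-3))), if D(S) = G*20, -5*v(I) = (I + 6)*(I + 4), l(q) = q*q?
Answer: 1/960 ≈ 0.0010417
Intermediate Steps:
G = 48 (G = 48 - 8*0 = 48 + 0 = 48)
l(q) = q**2
v(I) = -(4 + I)*(6 + I)/5 (v(I) = -(I + 6)*(I + 4)/5 = -(6 + I)*(4 + I)/5 = -(4 + I)*(6 + I)/5)
D(S) = 960 (D(S) = 48*20 = 960)
1/D(v(l(-3))) = 1/960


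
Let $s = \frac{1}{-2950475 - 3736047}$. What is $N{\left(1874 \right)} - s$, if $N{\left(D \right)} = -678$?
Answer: $- \frac{4533461915}{6686522} \approx -678.0$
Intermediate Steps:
$s = - \frac{1}{6686522}$ ($s = \frac{1}{-6686522} = - \frac{1}{6686522} \approx -1.4955 \cdot 10^{-7}$)
$N{\left(1874 \right)} - s = -678 - - \frac{1}{6686522} = -678 + \frac{1}{6686522} = - \frac{4533461915}{6686522}$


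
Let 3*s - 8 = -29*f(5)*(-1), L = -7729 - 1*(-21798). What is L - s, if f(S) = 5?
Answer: 14018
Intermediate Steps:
L = 14069 (L = -7729 + 21798 = 14069)
s = 51 (s = 8/3 + (-29*5*(-1))/3 = 8/3 + (-145*(-1))/3 = 8/3 + (⅓)*145 = 8/3 + 145/3 = 51)
L - s = 14069 - 1*51 = 14069 - 51 = 14018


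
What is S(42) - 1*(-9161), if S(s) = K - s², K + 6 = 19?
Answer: 7410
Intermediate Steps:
K = 13 (K = -6 + 19 = 13)
S(s) = 13 - s²
S(42) - 1*(-9161) = (13 - 1*42²) - 1*(-9161) = (13 - 1*1764) + 9161 = (13 - 1764) + 9161 = -1751 + 9161 = 7410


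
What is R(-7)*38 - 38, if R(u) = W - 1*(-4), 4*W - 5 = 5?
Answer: 209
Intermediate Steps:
W = 5/2 (W = 5/4 + (1/4)*5 = 5/4 + 5/4 = 5/2 ≈ 2.5000)
R(u) = 13/2 (R(u) = 5/2 - 1*(-4) = 5/2 + 4 = 13/2)
R(-7)*38 - 38 = (13/2)*38 - 38 = 247 - 38 = 209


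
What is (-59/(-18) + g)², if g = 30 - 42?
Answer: 24649/324 ≈ 76.077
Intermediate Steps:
g = -12
(-59/(-18) + g)² = (-59/(-18) - 12)² = (-59*(-1/18) - 12)² = (59/18 - 12)² = (-157/18)² = 24649/324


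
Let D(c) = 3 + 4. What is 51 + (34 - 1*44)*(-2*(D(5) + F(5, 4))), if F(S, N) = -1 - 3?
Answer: 111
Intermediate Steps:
D(c) = 7
F(S, N) = -4
51 + (34 - 1*44)*(-2*(D(5) + F(5, 4))) = 51 + (34 - 1*44)*(-2*(7 - 4)) = 51 + (34 - 44)*(-2*3) = 51 - 10*(-6) = 51 + 60 = 111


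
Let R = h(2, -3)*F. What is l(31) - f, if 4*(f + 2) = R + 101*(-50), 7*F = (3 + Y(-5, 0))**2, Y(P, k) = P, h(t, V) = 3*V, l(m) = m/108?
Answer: 957151/756 ≈ 1266.1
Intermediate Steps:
l(m) = m/108 (l(m) = m*(1/108) = m/108)
F = 4/7 (F = (3 - 5)**2/7 = (1/7)*(-2)**2 = (1/7)*4 = 4/7 ≈ 0.57143)
R = -36/7 (R = (3*(-3))*(4/7) = -9*4/7 = -36/7 ≈ -5.1429)
f = -17721/14 (f = -2 + (-36/7 + 101*(-50))/4 = -2 + (-36/7 - 5050)/4 = -2 + (1/4)*(-35386/7) = -2 - 17693/14 = -17721/14 ≈ -1265.8)
l(31) - f = (1/108)*31 - 1*(-17721/14) = 31/108 + 17721/14 = 957151/756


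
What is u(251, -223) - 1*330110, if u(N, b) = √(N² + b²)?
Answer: -330110 + √112730 ≈ -3.2977e+5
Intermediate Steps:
u(251, -223) - 1*330110 = √(251² + (-223)²) - 1*330110 = √(63001 + 49729) - 330110 = √112730 - 330110 = -330110 + √112730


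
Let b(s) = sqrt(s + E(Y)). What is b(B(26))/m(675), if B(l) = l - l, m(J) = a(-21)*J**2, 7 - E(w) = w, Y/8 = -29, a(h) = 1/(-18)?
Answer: -2*sqrt(239)/50625 ≈ -0.00061075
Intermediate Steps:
a(h) = -1/18
Y = -232 (Y = 8*(-29) = -232)
E(w) = 7 - w
m(J) = -J**2/18
B(l) = 0
b(s) = sqrt(239 + s) (b(s) = sqrt(s + (7 - 1*(-232))) = sqrt(s + (7 + 232)) = sqrt(s + 239) = sqrt(239 + s))
b(B(26))/m(675) = sqrt(239 + 0)/((-1/18*675**2)) = sqrt(239)/((-1/18*455625)) = sqrt(239)/(-50625/2) = sqrt(239)*(-2/50625) = -2*sqrt(239)/50625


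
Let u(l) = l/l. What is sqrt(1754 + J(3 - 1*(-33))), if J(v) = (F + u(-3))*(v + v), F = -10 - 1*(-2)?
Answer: 25*sqrt(2) ≈ 35.355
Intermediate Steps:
F = -8 (F = -10 + 2 = -8)
u(l) = 1
J(v) = -14*v (J(v) = (-8 + 1)*(v + v) = -14*v)
sqrt(1754 + J(3 - 1*(-33))) = sqrt(1754 - 14*(3 - 1*(-33))) = sqrt(1754 - 14*(3 + 33)) = sqrt(1754 - 14*36) = sqrt(1754 - 504) = sqrt(1250) = 25*sqrt(2)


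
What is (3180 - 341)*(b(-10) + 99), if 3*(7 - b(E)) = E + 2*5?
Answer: 300934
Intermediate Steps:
b(E) = 11/3 - E/3 (b(E) = 7 - (E + 2*5)/3 = 7 - (E + 10)/3 = 7 - (10 + E)/3 = 7 + (-10/3 - E/3) = 11/3 - E/3)
(3180 - 341)*(b(-10) + 99) = (3180 - 341)*((11/3 - ⅓*(-10)) + 99) = 2839*((11/3 + 10/3) + 99) = 2839*(7 + 99) = 2839*106 = 300934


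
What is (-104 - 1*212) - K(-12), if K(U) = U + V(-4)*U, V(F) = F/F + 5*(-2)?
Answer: -412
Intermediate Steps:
V(F) = -9 (V(F) = 1 - 10 = -9)
K(U) = -8*U (K(U) = U - 9*U = -8*U)
(-104 - 1*212) - K(-12) = (-104 - 1*212) - (-8)*(-12) = (-104 - 212) - 1*96 = -316 - 96 = -412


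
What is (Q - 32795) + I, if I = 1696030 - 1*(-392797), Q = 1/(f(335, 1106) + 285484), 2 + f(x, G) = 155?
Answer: 587278812385/285637 ≈ 2.0560e+6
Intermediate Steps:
f(x, G) = 153 (f(x, G) = -2 + 155 = 153)
Q = 1/285637 (Q = 1/(153 + 285484) = 1/285637 ≈ 3.5009e-6)
I = 2088827 (I = 1696030 + 392797 = 2088827)
(Q - 32795) + I = (1/285637 - 32795) + 2088827 = -9367465414/285637 + 2088827 = 587278812385/285637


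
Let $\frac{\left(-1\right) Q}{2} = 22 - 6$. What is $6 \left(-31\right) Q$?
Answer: $5952$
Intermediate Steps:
$Q = -32$ ($Q = - 2 \left(22 - 6\right) = \left(-2\right) 16 = -32$)
$6 \left(-31\right) Q = 6 \left(-31\right) \left(-32\right) = \left(-186\right) \left(-32\right) = 5952$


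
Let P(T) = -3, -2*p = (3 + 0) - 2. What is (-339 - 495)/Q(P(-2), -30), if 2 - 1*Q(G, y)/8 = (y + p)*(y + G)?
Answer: 417/4018 ≈ 0.10378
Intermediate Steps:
p = -½ (p = -((3 + 0) - 2)/2 = -(3 - 2)/2 = -½*1 = -½ ≈ -0.50000)
Q(G, y) = 16 - 8*(-½ + y)*(G + y) (Q(G, y) = 16 - 8*(y - ½)*(y + G) = 16 - 8*(-½ + y)*(G + y))
(-339 - 495)/Q(P(-2), -30) = (-339 - 495)/(16 - 8*(-30)² + 4*(-3) + 4*(-30) - 8*(-3)*(-30)) = -834/(16 - 8*900 - 12 - 120 - 720) = -834/(16 - 7200 - 12 - 120 - 720) = -834/(-8036) = -834*(-1/8036) = 417/4018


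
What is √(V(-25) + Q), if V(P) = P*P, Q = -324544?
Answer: 9*I*√3999 ≈ 569.14*I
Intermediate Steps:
V(P) = P²
√(V(-25) + Q) = √((-25)² - 324544) = √(625 - 324544) = √(-323919) = 9*I*√3999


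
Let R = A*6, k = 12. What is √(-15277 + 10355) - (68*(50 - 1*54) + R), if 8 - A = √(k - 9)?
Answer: 224 + 6*√3 + I*√4922 ≈ 234.39 + 70.157*I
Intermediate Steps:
A = 8 - √3 (A = 8 - √(12 - 9) = 8 - √3 ≈ 6.2680)
R = 48 - 6*√3 (R = (8 - √3)*6 = 48 - 6*√3 ≈ 37.608)
√(-15277 + 10355) - (68*(50 - 1*54) + R) = √(-15277 + 10355) - (68*(50 - 1*54) + (48 - 6*√3)) = √(-4922) - (68*(50 - 54) + (48 - 6*√3)) = I*√4922 - (68*(-4) + (48 - 6*√3)) = I*√4922 - (-272 + (48 - 6*√3)) = I*√4922 - (-224 - 6*√3) = I*√4922 + (224 + 6*√3) = 224 + 6*√3 + I*√4922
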